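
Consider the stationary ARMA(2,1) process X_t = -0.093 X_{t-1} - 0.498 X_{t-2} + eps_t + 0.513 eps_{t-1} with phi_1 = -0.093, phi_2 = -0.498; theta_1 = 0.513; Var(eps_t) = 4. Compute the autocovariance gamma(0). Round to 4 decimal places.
\gamma(0) = 6.4049

Multiply the model equation by X_{t-k} and take expectations. With theta_0 = psi_0 = 1 and psi_j the MA(infinity) weights, this gives
  gamma(k) - sum_i phi_i gamma(k-i) = c_k,
  c_k = sigma^2 * sum_{j=k..q} theta_j psi_{j-k}   (c_k = 0 for k > q),
using gamma(-m) = gamma(m).
psi-weights needed (psi_j = theta_j + sum_i phi_i psi_{j-i}):
  psi_1 = theta_1 + phi_1 = 0.513 + (-0.093) = 0.42
Right-hand sides:
  c_0 = sigma^2 (1 + theta_1 psi_1) = 4 * (1 + (0.513)(0.42)) = 4 * 1.21546 = 4.86184
  c_1 = sigma^2 theta_1 = 4 * (0.513) = 2.052
  c_2 = 0
Equations for k = 0, 1, 2 (AR order 2, c_2 = 0):
  (E0) gamma(0) = phi_1 gamma(1) + phi_2 gamma(2) + c_0
  (E1) gamma(1) = phi_1 gamma(0) + phi_2 gamma(1) + c_1
  (E2) gamma(2) = phi_1 gamma(1) + phi_2 gamma(0)
From (E1): gamma(1) = A gamma(0) + B with
  A = phi_1 / (1 - phi_2) = -0.093 / 1.498 = -0.062083,   B = c_1 / (1 - phi_2) = 2.052 / 1.498 = 1.369826.
Insert (E2) into (E0): gamma(0) (1 - phi_2^2) = phi_1 (1 + phi_2) gamma(1) + c_0.
  phi_1 (1 + phi_2) = (-0.093)(0.502) = -0.046686,   1 - phi_2^2 = 0.751996.
Replace gamma(1) by A gamma(0) + B and collect gamma(0):
  gamma(0) [0.751996 - (-0.046686)(-0.062083)] = (-0.046686)(1.369826) + 4.86184
  gamma(0) * 0.749098 = 4.797888
  gamma(0) = 4.797888 / 0.749098 = 6.404891.
Therefore gamma(0) = 6.4049 (to 4 decimal places).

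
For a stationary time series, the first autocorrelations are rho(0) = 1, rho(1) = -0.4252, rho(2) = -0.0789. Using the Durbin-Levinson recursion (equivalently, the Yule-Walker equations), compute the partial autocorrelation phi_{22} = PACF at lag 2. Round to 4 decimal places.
\phi_{22} = -0.3170

The PACF at lag k is phi_{kk}, the last component of the solution
to the Yule-Walker system G_k phi = r_k where
  (G_k)_{ij} = rho(|i - j|), (r_k)_i = rho(i), i,j = 1..k.
Equivalently, Durbin-Levinson gives phi_{kk} iteratively:
  phi_{11} = rho(1)
  phi_{kk} = [rho(k) - sum_{j=1..k-1} phi_{k-1,j} rho(k-j)]
            / [1 - sum_{j=1..k-1} phi_{k-1,j} rho(j)],
  phi_{k,j} = phi_{k-1,j} - phi_{kk} phi_{k-1,k-j},  j = 1..k-1.
Step k = 1:
  phi_11 = rho(1) = -0.4252.
Step k = 2:
  phi_22 = [rho(2) - phi_11 rho(1)] / [1 - phi_11 rho(1)] = [-0.0789 - (-0.4252)(-0.4252)] / [1 - (-0.4252)(-0.4252)]
         = -0.25969504 / 0.81920496 = -0.317.
Therefore phi_{22} = -0.3170.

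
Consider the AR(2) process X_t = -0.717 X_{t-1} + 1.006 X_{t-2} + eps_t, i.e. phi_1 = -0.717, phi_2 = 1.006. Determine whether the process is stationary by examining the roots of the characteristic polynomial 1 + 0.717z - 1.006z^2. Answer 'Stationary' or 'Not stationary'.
\text{Not stationary}

The AR(p) characteristic polynomial is P(z) = 1 + 0.717z - 1.006z^2.
Stationarity requires all roots to lie outside the unit circle, i.e. |z| > 1 for every root.
Set 1 + (0.717) z + (-1.006) z^2 = 0, i.e. a z^2 + b z + c = 0 with a = -1.006, b = 0.717, c = 1.
Discriminant D = b^2 - 4ac = (0.717)^2 - 4*(-1.006)*1 = 0.514089 - (-4.024) = 4.538089.
D >= 0, so the roots are real: z = (-b +/- sqrt(D)) / (2a) = (-0.717 +/- 2.130279) / (-2.012).
  z_1 = (-0.717 + 2.130279) / (-2.012) = -0.7024,   |z_1| = 0.7024.
  z_2 = (-0.717 - 2.130279) / (-2.012) = 1.4151,   |z_2| = 1.4151.
Moduli of all roots: 0.7024, 1.4151.
All moduli strictly greater than 1? No.
Verdict: Not stationary.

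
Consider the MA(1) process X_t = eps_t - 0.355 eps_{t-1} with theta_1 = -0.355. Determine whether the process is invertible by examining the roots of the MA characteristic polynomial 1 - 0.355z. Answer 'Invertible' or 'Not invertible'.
\text{Invertible}

The MA(q) characteristic polynomial is P(z) = 1 - 0.355z.
Invertibility requires all roots to lie outside the unit circle, i.e. |z| > 1 for every root.
This is linear in z: 1 + (-0.355) z = 0  =>  z = -1/(-0.355) = 2.816901,  |z| = 2.816901.
Moduli of all roots: 2.8169.
All moduli strictly greater than 1? Yes.
Verdict: Invertible.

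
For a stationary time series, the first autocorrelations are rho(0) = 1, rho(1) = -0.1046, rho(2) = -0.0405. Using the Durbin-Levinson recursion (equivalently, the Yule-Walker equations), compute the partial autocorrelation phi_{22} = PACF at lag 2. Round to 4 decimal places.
\phi_{22} = -0.0520

The PACF at lag k is phi_{kk}, the last component of the solution
to the Yule-Walker system G_k phi = r_k where
  (G_k)_{ij} = rho(|i - j|), (r_k)_i = rho(i), i,j = 1..k.
Equivalently, Durbin-Levinson gives phi_{kk} iteratively:
  phi_{11} = rho(1)
  phi_{kk} = [rho(k) - sum_{j=1..k-1} phi_{k-1,j} rho(k-j)]
            / [1 - sum_{j=1..k-1} phi_{k-1,j} rho(j)],
  phi_{k,j} = phi_{k-1,j} - phi_{kk} phi_{k-1,k-j},  j = 1..k-1.
Step k = 1:
  phi_11 = rho(1) = -0.1046.
Step k = 2:
  phi_22 = [rho(2) - phi_11 rho(1)] / [1 - phi_11 rho(1)] = [-0.0405 - (-0.1046)(-0.1046)] / [1 - (-0.1046)(-0.1046)]
         = -0.05144116 / 0.98905884 = -0.052.
Therefore phi_{22} = -0.0520.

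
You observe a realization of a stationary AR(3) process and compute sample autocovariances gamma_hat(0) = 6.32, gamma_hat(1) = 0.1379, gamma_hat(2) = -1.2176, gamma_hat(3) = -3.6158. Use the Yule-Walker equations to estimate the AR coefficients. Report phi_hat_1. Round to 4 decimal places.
\hat\phi_{1} = -0.0870

The Yule-Walker equations for an AR(p) process read, in matrix form,
  Gamma_p phi = r_p,   with   (Gamma_p)_{ij} = gamma(|i - j|),
                       (r_p)_i = gamma(i),   i,j = 1..p.
Substitute the sample gammas (Toeplitz matrix and right-hand side of size 3):
  Gamma_p = [[6.32, 0.1379, -1.2176], [0.1379, 6.32, 0.1379], [-1.2176, 0.1379, 6.32]]
  r_p     = [0.1379, -1.2176, -3.6158]
Written out (R1..R3):
  (R1) 6.32 phi_1 + 0.1379 phi_2 - 1.2176 phi_3 = 0.1379
  (R2) 0.1379 phi_1 + 6.32 phi_2 + 0.1379 phi_3 = -1.2176
  (R3) -1.2176 phi_1 + 0.1379 phi_2 + 6.32 phi_3 = -3.6158
Gaussian elimination:
  R2 <- R2 - (0.1379/6.32) R1 = R2 - (0.02182) R1:  6.316991 phi_2 + 0.164468 phi_3 = -1.220609
  R3 <- R3 - (-1.2176/6.32) R1 = R3 - (-0.192658) R1:  0.164468 phi_2 + 6.085419 phi_3 = -3.589232
  R3 <- R3 - (0.164468/6.316991) R2 = R3 - (0.026036) R2:  6.081137 phi_3 = -3.557453
Back-substitution:
  phi_hat_3 = -3.557453 / 6.081137 = -0.584998
  phi_hat_2 = (-1.220609 - (0.164468)(-0.584998)) / 6.316991 = -0.177995
  phi_hat_1 = (0.1379 - (0.1379)(-0.177995) - (-1.2176)(-0.584998)) / 6.32 = -0.087001
So phi_hat = [-0.0870, -0.1780, -0.5850].
Therefore phi_hat_1 = -0.0870.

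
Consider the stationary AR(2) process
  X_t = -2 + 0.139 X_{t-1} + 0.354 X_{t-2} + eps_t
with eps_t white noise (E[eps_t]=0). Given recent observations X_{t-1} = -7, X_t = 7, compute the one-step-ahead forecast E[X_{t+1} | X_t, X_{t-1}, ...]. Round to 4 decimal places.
E[X_{t+1} \mid \mathcal F_t] = -3.5050

For an AR(p) model X_t = c + sum_i phi_i X_{t-i} + eps_t, the
one-step-ahead conditional mean is
  E[X_{t+1} | X_t, ...] = c + sum_i phi_i X_{t+1-i}.
Substitute known values:
  E[X_{t+1} | ...] = -2 + (0.139) * (7) + (0.354) * (-7)
                   = -3.5050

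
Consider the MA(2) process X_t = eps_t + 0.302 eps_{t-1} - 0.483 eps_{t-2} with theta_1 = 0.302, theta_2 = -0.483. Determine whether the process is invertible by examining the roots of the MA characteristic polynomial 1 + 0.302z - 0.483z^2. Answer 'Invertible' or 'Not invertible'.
\text{Invertible}

The MA(q) characteristic polynomial is P(z) = 1 + 0.302z - 0.483z^2.
Invertibility requires all roots to lie outside the unit circle, i.e. |z| > 1 for every root.
Set 1 + (0.302) z + (-0.483) z^2 = 0, i.e. a z^2 + b z + c = 0 with a = -0.483, b = 0.302, c = 1.
Discriminant D = b^2 - 4ac = (0.302)^2 - 4*(-0.483)*1 = 0.091204 - (-1.932) = 2.023204.
D >= 0, so the roots are real: z = (-b +/- sqrt(D)) / (2a) = (-0.302 +/- 1.422394) / (-0.966).
  z_1 = (-0.302 + 1.422394) / (-0.966) = -1.1598,   |z_1| = 1.1598.
  z_2 = (-0.302 - 1.422394) / (-0.966) = 1.7851,   |z_2| = 1.7851.
Moduli of all roots: 1.1598, 1.7851.
All moduli strictly greater than 1? Yes.
Verdict: Invertible.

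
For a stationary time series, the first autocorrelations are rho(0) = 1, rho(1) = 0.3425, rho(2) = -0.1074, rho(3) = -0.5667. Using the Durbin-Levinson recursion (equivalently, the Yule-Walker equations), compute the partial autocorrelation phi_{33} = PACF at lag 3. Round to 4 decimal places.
\phi_{33} = -0.5250

The PACF at lag k is phi_{kk}, the last component of the solution
to the Yule-Walker system G_k phi = r_k where
  (G_k)_{ij} = rho(|i - j|), (r_k)_i = rho(i), i,j = 1..k.
Equivalently, Durbin-Levinson gives phi_{kk} iteratively:
  phi_{11} = rho(1)
  phi_{kk} = [rho(k) - sum_{j=1..k-1} phi_{k-1,j} rho(k-j)]
            / [1 - sum_{j=1..k-1} phi_{k-1,j} rho(j)],
  phi_{k,j} = phi_{k-1,j} - phi_{kk} phi_{k-1,k-j},  j = 1..k-1.
Step k = 1:
  phi_11 = rho(1) = 0.3425.
Step k = 2:
  phi_22 = [rho(2) - phi_11 rho(1)] / [1 - phi_11 rho(1)] = [-0.1074 - (0.3425)(0.3425)] / [1 - (0.3425)(0.3425)]
         = -0.22470625 / 0.88269375 = -0.254569.
  Update: phi_21 = phi_11 - phi_22 phi_11 = 0.3425 - (-0.254569)(0.3425) = 0.42969.
Step k = 3:
  phi_33 = [rho(3) - phi_21 rho(2) - phi_22 rho(1)] / [1 - phi_21 rho(1) - phi_22 rho(2)]
    numerator   = -0.5667 - (0.42969)(-0.1074) - (-0.254569)(0.3425) = -0.43336152
    denominator = 1 - (0.42969)(0.3425) - (-0.254569)(-0.1074) = 0.82549056
  phi_33 = -0.43336152 / 0.82549056 = -0.525.
Therefore phi_{33} = -0.5250.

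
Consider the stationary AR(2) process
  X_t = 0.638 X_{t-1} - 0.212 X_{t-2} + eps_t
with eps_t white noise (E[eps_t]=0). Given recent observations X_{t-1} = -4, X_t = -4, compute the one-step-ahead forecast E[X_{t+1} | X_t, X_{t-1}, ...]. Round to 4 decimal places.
E[X_{t+1} \mid \mathcal F_t] = -1.7040

For an AR(p) model X_t = c + sum_i phi_i X_{t-i} + eps_t, the
one-step-ahead conditional mean is
  E[X_{t+1} | X_t, ...] = c + sum_i phi_i X_{t+1-i}.
Substitute known values:
  E[X_{t+1} | ...] = (0.638) * (-4) + (-0.212) * (-4)
                   = -1.7040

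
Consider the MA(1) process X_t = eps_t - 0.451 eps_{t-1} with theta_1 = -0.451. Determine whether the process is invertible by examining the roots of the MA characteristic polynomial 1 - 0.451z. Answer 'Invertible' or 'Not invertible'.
\text{Invertible}

The MA(q) characteristic polynomial is P(z) = 1 - 0.451z.
Invertibility requires all roots to lie outside the unit circle, i.e. |z| > 1 for every root.
This is linear in z: 1 + (-0.451) z = 0  =>  z = -1/(-0.451) = 2.217295,  |z| = 2.217295.
Moduli of all roots: 2.2173.
All moduli strictly greater than 1? Yes.
Verdict: Invertible.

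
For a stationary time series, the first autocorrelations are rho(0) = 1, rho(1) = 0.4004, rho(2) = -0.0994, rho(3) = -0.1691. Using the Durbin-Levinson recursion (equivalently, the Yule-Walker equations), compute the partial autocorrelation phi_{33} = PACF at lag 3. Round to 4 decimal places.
\phi_{33} = 0.0090

The PACF at lag k is phi_{kk}, the last component of the solution
to the Yule-Walker system G_k phi = r_k where
  (G_k)_{ij} = rho(|i - j|), (r_k)_i = rho(i), i,j = 1..k.
Equivalently, Durbin-Levinson gives phi_{kk} iteratively:
  phi_{11} = rho(1)
  phi_{kk} = [rho(k) - sum_{j=1..k-1} phi_{k-1,j} rho(k-j)]
            / [1 - sum_{j=1..k-1} phi_{k-1,j} rho(j)],
  phi_{k,j} = phi_{k-1,j} - phi_{kk} phi_{k-1,k-j},  j = 1..k-1.
Step k = 1:
  phi_11 = rho(1) = 0.4004.
Step k = 2:
  phi_22 = [rho(2) - phi_11 rho(1)] / [1 - phi_11 rho(1)] = [-0.0994 - (0.4004)(0.4004)] / [1 - (0.4004)(0.4004)]
         = -0.25972016 / 0.83967984 = -0.309309.
  Update: phi_21 = phi_11 - phi_22 phi_11 = 0.4004 - (-0.309309)(0.4004) = 0.524247.
Step k = 3:
  phi_33 = [rho(3) - phi_21 rho(2) - phi_22 rho(1)] / [1 - phi_21 rho(1) - phi_22 rho(2)]
    numerator   = -0.1691 - (0.524247)(-0.0994) - (-0.309309)(0.4004) = 0.00685731
    denominator = 1 - (0.524247)(0.4004) - (-0.309309)(-0.0994) = 0.75934617
  phi_33 = 0.00685731 / 0.75934617 = 0.009.
Therefore phi_{33} = 0.0090.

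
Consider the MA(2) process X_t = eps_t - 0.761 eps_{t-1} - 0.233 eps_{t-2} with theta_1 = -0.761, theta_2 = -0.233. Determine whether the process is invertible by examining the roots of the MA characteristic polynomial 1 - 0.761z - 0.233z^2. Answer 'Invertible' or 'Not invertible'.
\text{Invertible}

The MA(q) characteristic polynomial is P(z) = 1 - 0.761z - 0.233z^2.
Invertibility requires all roots to lie outside the unit circle, i.e. |z| > 1 for every root.
Set 1 + (-0.761) z + (-0.233) z^2 = 0, i.e. a z^2 + b z + c = 0 with a = -0.233, b = -0.761, c = 1.
Discriminant D = b^2 - 4ac = (-0.761)^2 - 4*(-0.233)*1 = 0.579121 - (-0.932) = 1.511121.
D >= 0, so the roots are real: z = (-b +/- sqrt(D)) / (2a) = (0.761 +/- 1.229277) / (-0.466).
  z_1 = (0.761 + 1.229277) / (-0.466) = -4.271,   |z_1| = 4.271.
  z_2 = (0.761 - 1.229277) / (-0.466) = 1.0049,   |z_2| = 1.0049.
Moduli of all roots: 4.2710, 1.0049.
All moduli strictly greater than 1? Yes.
Verdict: Invertible.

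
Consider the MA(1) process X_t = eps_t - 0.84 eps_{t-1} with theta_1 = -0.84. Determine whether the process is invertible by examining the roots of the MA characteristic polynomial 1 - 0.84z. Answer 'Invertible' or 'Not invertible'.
\text{Invertible}

The MA(q) characteristic polynomial is P(z) = 1 - 0.84z.
Invertibility requires all roots to lie outside the unit circle, i.e. |z| > 1 for every root.
This is linear in z: 1 + (-0.84) z = 0  =>  z = -1/(-0.84) = 1.190476,  |z| = 1.190476.
Moduli of all roots: 1.1905.
All moduli strictly greater than 1? Yes.
Verdict: Invertible.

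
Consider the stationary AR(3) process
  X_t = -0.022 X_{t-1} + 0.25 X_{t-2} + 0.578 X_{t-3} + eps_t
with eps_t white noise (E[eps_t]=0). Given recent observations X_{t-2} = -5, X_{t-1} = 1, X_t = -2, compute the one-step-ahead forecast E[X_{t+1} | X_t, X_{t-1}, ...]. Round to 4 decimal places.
E[X_{t+1} \mid \mathcal F_t] = -2.5960

For an AR(p) model X_t = c + sum_i phi_i X_{t-i} + eps_t, the
one-step-ahead conditional mean is
  E[X_{t+1} | X_t, ...] = c + sum_i phi_i X_{t+1-i}.
Substitute known values:
  E[X_{t+1} | ...] = (-0.022) * (-2) + (0.25) * (1) + (0.578) * (-5)
                   = -2.5960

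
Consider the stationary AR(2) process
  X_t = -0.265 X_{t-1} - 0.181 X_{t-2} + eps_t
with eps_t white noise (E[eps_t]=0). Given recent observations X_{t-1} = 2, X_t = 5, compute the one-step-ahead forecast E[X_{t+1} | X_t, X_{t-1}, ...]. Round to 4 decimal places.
E[X_{t+1} \mid \mathcal F_t] = -1.6870

For an AR(p) model X_t = c + sum_i phi_i X_{t-i} + eps_t, the
one-step-ahead conditional mean is
  E[X_{t+1} | X_t, ...] = c + sum_i phi_i X_{t+1-i}.
Substitute known values:
  E[X_{t+1} | ...] = (-0.265) * (5) + (-0.181) * (2)
                   = -1.6870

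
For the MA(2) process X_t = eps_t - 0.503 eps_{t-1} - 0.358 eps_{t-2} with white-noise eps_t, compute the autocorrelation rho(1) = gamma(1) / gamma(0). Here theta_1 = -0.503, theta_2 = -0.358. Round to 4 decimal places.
\rho(1) = -0.2338

For an MA(q) process with theta_0 = 1, the autocovariance is
  gamma(k) = sigma^2 * sum_{i=0..q-k} theta_i * theta_{i+k},
and rho(k) = gamma(k) / gamma(0). Sigma^2 cancels.
  numerator   = (1)*(-0.503) + (-0.503)*(-0.358) = -0.322926.
  denominator = (1)^2 + (-0.503)^2 + (-0.358)^2 = 1.381173.
  rho(1) = -0.322926 / 1.381173 = -0.2338.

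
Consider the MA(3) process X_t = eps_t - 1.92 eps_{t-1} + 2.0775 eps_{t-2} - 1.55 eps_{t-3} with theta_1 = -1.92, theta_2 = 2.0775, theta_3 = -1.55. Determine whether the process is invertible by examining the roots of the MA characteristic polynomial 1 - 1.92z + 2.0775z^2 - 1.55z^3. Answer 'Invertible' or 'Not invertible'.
\text{Not invertible}

The MA(q) characteristic polynomial is P(z) = 1 - 1.92z + 2.0775z^2 - 1.55z^3.
Invertibility requires all roots to lie outside the unit circle, i.e. |z| > 1 for every root.
Degree 3: look for a simple real root z0 first, then factor out (1 - z/z0) and solve the remaining quadratic.
Testing z0 = 0.8: P(0.8) = 1 + (-1.92)(0.8) + (2.0775)(0.8)^2 + (-1.55)(0.8)^3
  = 1 + (-1.536) + (1.3296) + (-0.7936) = 0.  So z_0 = 0.8 is a root, |z_0| = 0.8.
Divide out the factor (1 - 1.25 z) = (1 - z/z0) (since 1/z0 = 1.25):
  P(z) = (1 - 1.25 z)(1 + (-0.67) z + (1.24) z^2)
  [check: z-coef -0.67 - (1.25) = -1.92; z^2-coef 1.24 - (1.25)(-0.67) = 2.0775; z^3-coef -(1.25)(1.24) = -1.55.]
Remaining roots from the quadratic factor 1 + (-0.67) z + (1.24) z^2:
  Set 1 + (-0.67) z + (1.24) z^2 = 0, i.e. a z^2 + b z + c = 0 with a = 1.24, b = -0.67, c = 1.
  Discriminant D = b^2 - 4ac = (-0.67)^2 - 4*(1.24)*1 = 0.4489 - (4.96) = -4.5111.
  D < 0, so the roots are the complex-conjugate pair z = (-b +/- i sqrt(-D)) / (2a) = 0.2702 +/- 0.8564i.
  For a conjugate pair |z|^2 = z * conj(z) = (product of roots) = c/a = 1/(1.24) = 0.806452, so |z| = sqrt(0.806452) = 0.898 for both roots.
Moduli of all roots: 0.8000, 0.8980, 0.8980.
All moduli strictly greater than 1? No.
Verdict: Not invertible.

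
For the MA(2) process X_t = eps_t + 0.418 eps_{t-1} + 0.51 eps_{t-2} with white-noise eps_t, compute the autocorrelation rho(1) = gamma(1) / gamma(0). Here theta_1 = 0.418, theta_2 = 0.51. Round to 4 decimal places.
\rho(1) = 0.4399

For an MA(q) process with theta_0 = 1, the autocovariance is
  gamma(k) = sigma^2 * sum_{i=0..q-k} theta_i * theta_{i+k},
and rho(k) = gamma(k) / gamma(0). Sigma^2 cancels.
  numerator   = (1)*(0.418) + (0.418)*(0.51) = 0.63118.
  denominator = (1)^2 + (0.418)^2 + (0.51)^2 = 1.434824.
  rho(1) = 0.63118 / 1.434824 = 0.4399.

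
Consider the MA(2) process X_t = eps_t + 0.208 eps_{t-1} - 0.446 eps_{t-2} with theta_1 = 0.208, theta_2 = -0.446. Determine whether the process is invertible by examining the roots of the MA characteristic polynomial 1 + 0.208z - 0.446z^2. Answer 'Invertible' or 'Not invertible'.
\text{Invertible}

The MA(q) characteristic polynomial is P(z) = 1 + 0.208z - 0.446z^2.
Invertibility requires all roots to lie outside the unit circle, i.e. |z| > 1 for every root.
Set 1 + (0.208) z + (-0.446) z^2 = 0, i.e. a z^2 + b z + c = 0 with a = -0.446, b = 0.208, c = 1.
Discriminant D = b^2 - 4ac = (0.208)^2 - 4*(-0.446)*1 = 0.043264 - (-1.784) = 1.827264.
D >= 0, so the roots are real: z = (-b +/- sqrt(D)) / (2a) = (-0.208 +/- 1.351763) / (-0.892).
  z_1 = (-0.208 + 1.351763) / (-0.892) = -1.2822,   |z_1| = 1.2822.
  z_2 = (-0.208 - 1.351763) / (-0.892) = 1.7486,   |z_2| = 1.7486.
Moduli of all roots: 1.2822, 1.7486.
All moduli strictly greater than 1? Yes.
Verdict: Invertible.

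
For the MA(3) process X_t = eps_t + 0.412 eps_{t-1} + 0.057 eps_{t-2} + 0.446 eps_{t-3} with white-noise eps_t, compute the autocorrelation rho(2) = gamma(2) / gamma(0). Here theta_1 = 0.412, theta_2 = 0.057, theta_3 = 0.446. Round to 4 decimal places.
\rho(2) = 0.1755

For an MA(q) process with theta_0 = 1, the autocovariance is
  gamma(k) = sigma^2 * sum_{i=0..q-k} theta_i * theta_{i+k},
and rho(k) = gamma(k) / gamma(0). Sigma^2 cancels.
  numerator   = (1)*(0.057) + (0.412)*(0.446) = 0.240752.
  denominator = (1)^2 + (0.412)^2 + (0.057)^2 + (0.446)^2 = 1.371909.
  rho(2) = 0.240752 / 1.371909 = 0.1755.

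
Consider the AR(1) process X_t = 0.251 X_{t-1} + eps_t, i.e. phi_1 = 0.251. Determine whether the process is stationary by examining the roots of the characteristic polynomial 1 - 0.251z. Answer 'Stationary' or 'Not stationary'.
\text{Stationary}

The AR(p) characteristic polynomial is P(z) = 1 - 0.251z.
Stationarity requires all roots to lie outside the unit circle, i.e. |z| > 1 for every root.
This is linear in z: 1 + (-0.251) z = 0  =>  z = -1/(-0.251) = 3.984064,  |z| = 3.984064.
Moduli of all roots: 3.9841.
All moduli strictly greater than 1? Yes.
Verdict: Stationary.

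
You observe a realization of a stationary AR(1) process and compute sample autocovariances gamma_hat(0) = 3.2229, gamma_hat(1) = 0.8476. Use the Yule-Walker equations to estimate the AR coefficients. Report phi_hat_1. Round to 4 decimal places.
\hat\phi_{1} = 0.2630

The Yule-Walker equations for an AR(p) process read, in matrix form,
  Gamma_p phi = r_p,   with   (Gamma_p)_{ij} = gamma(|i - j|),
                       (r_p)_i = gamma(i),   i,j = 1..p.
Substitute the sample gammas (Toeplitz matrix and right-hand side of size 1):
  Gamma_p = [[3.2229]]
  r_p     = [0.8476]
With p = 1 this is the single equation gamma(0) phi_1 = gamma(1):
  phi_hat_1 = gamma(1) / gamma(0) = 0.8476 / 3.2229 = 0.2630.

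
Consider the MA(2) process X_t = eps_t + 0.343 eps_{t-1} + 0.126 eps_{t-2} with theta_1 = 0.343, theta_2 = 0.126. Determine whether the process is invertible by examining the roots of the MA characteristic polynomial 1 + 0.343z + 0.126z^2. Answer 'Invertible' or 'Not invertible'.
\text{Invertible}

The MA(q) characteristic polynomial is P(z) = 1 + 0.343z + 0.126z^2.
Invertibility requires all roots to lie outside the unit circle, i.e. |z| > 1 for every root.
Set 1 + (0.343) z + (0.126) z^2 = 0, i.e. a z^2 + b z + c = 0 with a = 0.126, b = 0.343, c = 1.
Discriminant D = b^2 - 4ac = (0.343)^2 - 4*(0.126)*1 = 0.117649 - (0.504) = -0.386351.
D < 0, so the roots are the complex-conjugate pair z = (-b +/- i sqrt(-D)) / (2a) = -1.3611 +/- 2.4666i.
For a conjugate pair |z|^2 = z * conj(z) = (product of roots) = c/a = 1/(0.126) = 7.936508, so |z| = sqrt(7.936508) = 2.8172 for both roots.
Moduli of all roots: 2.8172, 2.8172.
All moduli strictly greater than 1? Yes.
Verdict: Invertible.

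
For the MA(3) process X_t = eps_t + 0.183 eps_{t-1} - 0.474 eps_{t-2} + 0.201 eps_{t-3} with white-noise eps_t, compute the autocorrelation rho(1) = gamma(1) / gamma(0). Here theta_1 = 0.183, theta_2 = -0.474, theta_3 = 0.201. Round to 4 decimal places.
\rho(1) = 0.0008

For an MA(q) process with theta_0 = 1, the autocovariance is
  gamma(k) = sigma^2 * sum_{i=0..q-k} theta_i * theta_{i+k},
and rho(k) = gamma(k) / gamma(0). Sigma^2 cancels.
  numerator   = (1)*(0.183) + (0.183)*(-0.474) + (-0.474)*(0.201) = 0.000984.
  denominator = (1)^2 + (0.183)^2 + (-0.474)^2 + (0.201)^2 = 1.298566.
  rho(1) = 0.000984 / 1.298566 = 0.0008.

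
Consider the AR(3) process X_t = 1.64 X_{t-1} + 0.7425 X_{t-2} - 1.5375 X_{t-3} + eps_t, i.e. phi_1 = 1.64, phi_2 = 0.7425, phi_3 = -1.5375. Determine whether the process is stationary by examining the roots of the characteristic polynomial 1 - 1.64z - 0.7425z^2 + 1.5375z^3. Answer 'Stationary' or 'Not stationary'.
\text{Not stationary}

The AR(p) characteristic polynomial is P(z) = 1 - 1.64z - 0.7425z^2 + 1.5375z^3.
Stationarity requires all roots to lie outside the unit circle, i.e. |z| > 1 for every root.
Degree 3: look for a simple real root z0 first, then factor out (1 - z/z0) and solve the remaining quadratic.
Testing z0 = 0.8: P(0.8) = 1 + (-1.64)(0.8) + (-0.7425)(0.8)^2 + (1.5375)(0.8)^3
  = 1 + (-1.312) + (-0.4752) + (0.7872) = 0.  So z_0 = 0.8 is a root, |z_0| = 0.8.
Divide out the factor (1 - 1.25 z) = (1 - z/z0) (since 1/z0 = 1.25):
  P(z) = (1 - 1.25 z)(1 + (-0.39) z + (-1.23) z^2)
  [check: z-coef -0.39 - (1.25) = -1.64; z^2-coef -1.23 - (1.25)(-0.39) = -0.7425; z^3-coef -(1.25)(-1.23) = 1.5375.]
Remaining roots from the quadratic factor 1 + (-0.39) z + (-1.23) z^2:
  Set 1 + (-0.39) z + (-1.23) z^2 = 0, i.e. a z^2 + b z + c = 0 with a = -1.23, b = -0.39, c = 1.
  Discriminant D = b^2 - 4ac = (-0.39)^2 - 4*(-1.23)*1 = 0.1521 - (-4.92) = 5.0721.
  D >= 0, so the roots are real: z = (-b +/- sqrt(D)) / (2a) = (0.39 +/- 2.252132) / (-2.46).
    z_1 = (0.39 + 2.252132) / (-2.46) = -1.074,   |z_1| = 1.074.
    z_2 = (0.39 - 2.252132) / (-2.46) = 0.757,   |z_2| = 0.757.
Moduli of all roots: 0.8000, 1.0740, 0.7570.
All moduli strictly greater than 1? No.
Verdict: Not stationary.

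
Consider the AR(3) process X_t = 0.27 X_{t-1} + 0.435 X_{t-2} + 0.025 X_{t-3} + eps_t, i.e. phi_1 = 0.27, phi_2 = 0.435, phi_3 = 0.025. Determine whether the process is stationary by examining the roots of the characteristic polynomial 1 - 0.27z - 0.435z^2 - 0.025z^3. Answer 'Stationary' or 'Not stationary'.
\text{Stationary}

The AR(p) characteristic polynomial is P(z) = 1 - 0.27z - 0.435z^2 - 0.025z^3.
Stationarity requires all roots to lie outside the unit circle, i.e. |z| > 1 for every root.
Degree 3: look for a simple real root z0 first, then factor out (1 - z/z0) and solve the remaining quadratic.
Testing z0 = -2: P(-2) = 1 + (-0.27)(-2) + (-0.435)(-2)^2 + (-0.025)(-2)^3
  = 1 + (0.54) + (-1.74) + (0.2) = 0.  So z_0 = -2 is a root, |z_0| = 2.
Divide out the factor (1 + 0.5 z) = (1 - z/z0) (since 1/z0 = -0.5):
  P(z) = (1 + 0.5 z)(1 + (-0.77) z + (-0.05) z^2)
  [check: z-coef -0.77 - (-0.5) = -0.27; z^2-coef -0.05 - (-0.5)(-0.77) = -0.435; z^3-coef -(-0.5)(-0.05) = -0.025.]
Remaining roots from the quadratic factor 1 + (-0.77) z + (-0.05) z^2:
  Set 1 + (-0.77) z + (-0.05) z^2 = 0, i.e. a z^2 + b z + c = 0 with a = -0.05, b = -0.77, c = 1.
  Discriminant D = b^2 - 4ac = (-0.77)^2 - 4*(-0.05)*1 = 0.5929 - (-0.2) = 0.7929.
  D >= 0, so the roots are real: z = (-b +/- sqrt(D)) / (2a) = (0.77 +/- 0.890449) / (-0.1).
    z_1 = (0.77 + 0.890449) / (-0.1) = -16.6045,   |z_1| = 16.6045.
    z_2 = (0.77 - 0.890449) / (-0.1) = 1.2045,   |z_2| = 1.2045.
Moduli of all roots: 2.0000, 16.6045, 1.2045.
All moduli strictly greater than 1? Yes.
Verdict: Stationary.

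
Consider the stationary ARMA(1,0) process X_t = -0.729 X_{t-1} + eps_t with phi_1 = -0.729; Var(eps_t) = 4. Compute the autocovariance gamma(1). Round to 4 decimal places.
\gamma(1) = -6.2233

Multiply the model equation by X_{t-k} and take expectations. With theta_0 = psi_0 = 1 and psi_j the MA(infinity) weights, this gives
  gamma(k) - sum_i phi_i gamma(k-i) = c_k,
  c_k = sigma^2 * sum_{j=k..q} theta_j psi_{j-k}   (c_k = 0 for k > q),
using gamma(-m) = gamma(m).
Pure AR (q = 0): c_0 = sigma^2 = 4, c_k = 0 for k >= 1.
Equations for k = 0 and k = 1 (AR order 1):
  gamma(0) = phi_1 gamma(1) + c_0
  gamma(1) = phi_1 gamma(0) + c_1
Substituting the second into the first: gamma(0) (1 - phi_1^2) = c_0 + phi_1 c_1, so
  gamma(0) = c_0 / (1 - phi_1^2) = 4 / (1 - (-0.729)^2) = 4 / 0.468559 = 8.536812.
  gamma(1) = phi_1 gamma(0) = (-0.729)(8.536812) = -6.223336.
Therefore gamma(1) = -6.2233 (to 4 decimal places).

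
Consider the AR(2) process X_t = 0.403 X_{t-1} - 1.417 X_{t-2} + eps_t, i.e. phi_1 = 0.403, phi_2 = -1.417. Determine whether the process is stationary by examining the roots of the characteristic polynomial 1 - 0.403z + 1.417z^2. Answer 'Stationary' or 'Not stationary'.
\text{Not stationary}

The AR(p) characteristic polynomial is P(z) = 1 - 0.403z + 1.417z^2.
Stationarity requires all roots to lie outside the unit circle, i.e. |z| > 1 for every root.
Set 1 + (-0.403) z + (1.417) z^2 = 0, i.e. a z^2 + b z + c = 0 with a = 1.417, b = -0.403, c = 1.
Discriminant D = b^2 - 4ac = (-0.403)^2 - 4*(1.417)*1 = 0.162409 - (5.668) = -5.505591.
D < 0, so the roots are the complex-conjugate pair z = (-b +/- i sqrt(-D)) / (2a) = 0.1422 +/- 0.8279i.
For a conjugate pair |z|^2 = z * conj(z) = (product of roots) = c/a = 1/(1.417) = 0.705716, so |z| = sqrt(0.705716) = 0.8401 for both roots.
Moduli of all roots: 0.8401, 0.8401.
All moduli strictly greater than 1? No.
Verdict: Not stationary.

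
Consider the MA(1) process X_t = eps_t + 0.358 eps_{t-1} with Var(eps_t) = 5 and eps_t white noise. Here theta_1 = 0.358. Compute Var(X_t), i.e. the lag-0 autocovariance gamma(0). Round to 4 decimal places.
\gamma(0) = 5.6408

For an MA(q) process X_t = eps_t + sum_i theta_i eps_{t-i} with
Var(eps_t) = sigma^2, the variance is
  gamma(0) = sigma^2 * (1 + sum_i theta_i^2).
  sum_i theta_i^2 = (0.358)^2 = 0.128164.
  gamma(0) = 5 * (1 + 0.128164) = 5 * 1.128164 = 5.64082, which rounds to 5.6408.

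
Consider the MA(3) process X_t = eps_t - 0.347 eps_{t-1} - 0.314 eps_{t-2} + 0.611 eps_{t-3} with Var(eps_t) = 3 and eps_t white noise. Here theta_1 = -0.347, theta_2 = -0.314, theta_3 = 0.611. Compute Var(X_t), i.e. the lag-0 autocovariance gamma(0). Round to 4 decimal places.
\gamma(0) = 4.7770

For an MA(q) process X_t = eps_t + sum_i theta_i eps_{t-i} with
Var(eps_t) = sigma^2, the variance is
  gamma(0) = sigma^2 * (1 + sum_i theta_i^2).
  sum_i theta_i^2 = (-0.347)^2 + (-0.314)^2 + (0.611)^2 = 0.120409 + 0.098596 + 0.373321 = 0.592326.
  gamma(0) = 3 * (1 + 0.592326) = 3 * 1.592326 = 4.776978, which rounds to 4.7770.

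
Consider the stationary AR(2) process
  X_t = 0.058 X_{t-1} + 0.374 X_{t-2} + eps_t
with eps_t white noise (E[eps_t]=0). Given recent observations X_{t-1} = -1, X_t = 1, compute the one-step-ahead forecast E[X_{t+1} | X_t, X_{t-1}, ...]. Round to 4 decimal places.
E[X_{t+1} \mid \mathcal F_t] = -0.3160

For an AR(p) model X_t = c + sum_i phi_i X_{t-i} + eps_t, the
one-step-ahead conditional mean is
  E[X_{t+1} | X_t, ...] = c + sum_i phi_i X_{t+1-i}.
Substitute known values:
  E[X_{t+1} | ...] = (0.058) * (1) + (0.374) * (-1)
                   = -0.3160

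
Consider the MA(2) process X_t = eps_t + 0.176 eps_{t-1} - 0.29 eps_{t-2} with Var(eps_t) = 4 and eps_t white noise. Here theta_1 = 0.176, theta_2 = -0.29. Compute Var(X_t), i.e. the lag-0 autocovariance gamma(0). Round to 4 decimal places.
\gamma(0) = 4.4603

For an MA(q) process X_t = eps_t + sum_i theta_i eps_{t-i} with
Var(eps_t) = sigma^2, the variance is
  gamma(0) = sigma^2 * (1 + sum_i theta_i^2).
  sum_i theta_i^2 = (0.176)^2 + (-0.29)^2 = 0.030976 + 0.0841 = 0.115076.
  gamma(0) = 4 * (1 + 0.115076) = 4 * 1.115076 = 4.460304, which rounds to 4.4603.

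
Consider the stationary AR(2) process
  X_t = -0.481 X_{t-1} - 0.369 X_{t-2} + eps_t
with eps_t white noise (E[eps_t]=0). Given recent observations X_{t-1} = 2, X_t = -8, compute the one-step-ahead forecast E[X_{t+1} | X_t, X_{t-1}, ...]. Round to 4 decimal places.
E[X_{t+1} \mid \mathcal F_t] = 3.1100

For an AR(p) model X_t = c + sum_i phi_i X_{t-i} + eps_t, the
one-step-ahead conditional mean is
  E[X_{t+1} | X_t, ...] = c + sum_i phi_i X_{t+1-i}.
Substitute known values:
  E[X_{t+1} | ...] = (-0.481) * (-8) + (-0.369) * (2)
                   = 3.1100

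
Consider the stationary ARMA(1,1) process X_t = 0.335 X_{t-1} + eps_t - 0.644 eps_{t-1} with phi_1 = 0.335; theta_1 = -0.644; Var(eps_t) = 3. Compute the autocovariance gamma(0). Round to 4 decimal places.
\gamma(0) = 3.3227

Multiply the model equation by X_{t-k} and take expectations. With theta_0 = psi_0 = 1 and psi_j the MA(infinity) weights, this gives
  gamma(k) - sum_i phi_i gamma(k-i) = c_k,
  c_k = sigma^2 * sum_{j=k..q} theta_j psi_{j-k}   (c_k = 0 for k > q),
using gamma(-m) = gamma(m).
psi-weights needed (psi_j = theta_j + sum_i phi_i psi_{j-i}):
  psi_1 = theta_1 + phi_1 = -0.644 + (0.335) = -0.309
Right-hand sides:
  c_0 = sigma^2 (1 + theta_1 psi_1) = 3 * (1 + (-0.644)(-0.309)) = 3 * 1.198996 = 3.596988
  c_1 = sigma^2 theta_1 = 3 * (-0.644) = -1.932
  c_2 = 0
Equations for k = 0 and k = 1 (AR order 1):
  gamma(0) = phi_1 gamma(1) + c_0
  gamma(1) = phi_1 gamma(0) + c_1
Substituting the second into the first: gamma(0) (1 - phi_1^2) = c_0 + phi_1 c_1, so
  gamma(0) = (c_0 + phi_1 c_1) / (1 - phi_1^2) = (3.596988 + (0.335)(-1.932)) / (1 - (0.335)^2) = 2.949768 / 0.887775 = 3.322653.
Therefore gamma(0) = 3.3227 (to 4 decimal places).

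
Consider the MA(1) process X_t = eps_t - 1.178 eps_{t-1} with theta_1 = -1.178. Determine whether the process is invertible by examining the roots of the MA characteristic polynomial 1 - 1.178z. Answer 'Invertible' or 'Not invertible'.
\text{Not invertible}

The MA(q) characteristic polynomial is P(z) = 1 - 1.178z.
Invertibility requires all roots to lie outside the unit circle, i.e. |z| > 1 for every root.
This is linear in z: 1 + (-1.178) z = 0  =>  z = -1/(-1.178) = 0.848896,  |z| = 0.848896.
Moduli of all roots: 0.8489.
All moduli strictly greater than 1? No.
Verdict: Not invertible.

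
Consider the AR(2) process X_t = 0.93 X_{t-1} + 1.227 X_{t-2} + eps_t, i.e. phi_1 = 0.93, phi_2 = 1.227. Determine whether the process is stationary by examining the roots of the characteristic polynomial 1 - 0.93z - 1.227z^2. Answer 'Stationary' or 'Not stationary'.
\text{Not stationary}

The AR(p) characteristic polynomial is P(z) = 1 - 0.93z - 1.227z^2.
Stationarity requires all roots to lie outside the unit circle, i.e. |z| > 1 for every root.
Set 1 + (-0.93) z + (-1.227) z^2 = 0, i.e. a z^2 + b z + c = 0 with a = -1.227, b = -0.93, c = 1.
Discriminant D = b^2 - 4ac = (-0.93)^2 - 4*(-1.227)*1 = 0.8649 - (-4.908) = 5.7729.
D >= 0, so the roots are real: z = (-b +/- sqrt(D)) / (2a) = (0.93 +/- 2.402686) / (-2.454).
  z_1 = (0.93 + 2.402686) / (-2.454) = -1.3581,   |z_1| = 1.3581.
  z_2 = (0.93 - 2.402686) / (-2.454) = 0.6001,   |z_2| = 0.6001.
Moduli of all roots: 1.3581, 0.6001.
All moduli strictly greater than 1? No.
Verdict: Not stationary.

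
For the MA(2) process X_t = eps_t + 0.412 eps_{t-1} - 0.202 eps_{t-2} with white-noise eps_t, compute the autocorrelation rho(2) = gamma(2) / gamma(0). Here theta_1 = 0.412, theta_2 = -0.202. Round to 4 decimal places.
\rho(2) = -0.1669

For an MA(q) process with theta_0 = 1, the autocovariance is
  gamma(k) = sigma^2 * sum_{i=0..q-k} theta_i * theta_{i+k},
and rho(k) = gamma(k) / gamma(0). Sigma^2 cancels.
  numerator   = (1)*(-0.202) = -0.202.
  denominator = (1)^2 + (0.412)^2 + (-0.202)^2 = 1.210548.
  rho(2) = -0.202 / 1.210548 = -0.1669.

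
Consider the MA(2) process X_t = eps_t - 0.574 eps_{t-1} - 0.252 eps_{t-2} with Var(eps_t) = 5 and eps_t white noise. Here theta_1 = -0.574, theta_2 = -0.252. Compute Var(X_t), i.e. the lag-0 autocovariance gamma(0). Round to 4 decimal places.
\gamma(0) = 6.9649

For an MA(q) process X_t = eps_t + sum_i theta_i eps_{t-i} with
Var(eps_t) = sigma^2, the variance is
  gamma(0) = sigma^2 * (1 + sum_i theta_i^2).
  sum_i theta_i^2 = (-0.574)^2 + (-0.252)^2 = 0.329476 + 0.063504 = 0.39298.
  gamma(0) = 5 * (1 + 0.39298) = 5 * 1.39298 = 6.9649.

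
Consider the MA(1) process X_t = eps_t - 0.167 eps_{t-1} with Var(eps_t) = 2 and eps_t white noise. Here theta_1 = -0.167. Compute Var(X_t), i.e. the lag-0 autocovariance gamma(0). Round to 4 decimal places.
\gamma(0) = 2.0558

For an MA(q) process X_t = eps_t + sum_i theta_i eps_{t-i} with
Var(eps_t) = sigma^2, the variance is
  gamma(0) = sigma^2 * (1 + sum_i theta_i^2).
  sum_i theta_i^2 = (-0.167)^2 = 0.027889.
  gamma(0) = 2 * (1 + 0.027889) = 2 * 1.027889 = 2.055778, which rounds to 2.0558.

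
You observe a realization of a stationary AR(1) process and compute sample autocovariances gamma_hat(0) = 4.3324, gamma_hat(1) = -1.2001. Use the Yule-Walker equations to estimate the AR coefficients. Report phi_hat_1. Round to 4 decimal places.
\hat\phi_{1} = -0.2770

The Yule-Walker equations for an AR(p) process read, in matrix form,
  Gamma_p phi = r_p,   with   (Gamma_p)_{ij} = gamma(|i - j|),
                       (r_p)_i = gamma(i),   i,j = 1..p.
Substitute the sample gammas (Toeplitz matrix and right-hand side of size 1):
  Gamma_p = [[4.3324]]
  r_p     = [-1.2001]
With p = 1 this is the single equation gamma(0) phi_1 = gamma(1):
  phi_hat_1 = gamma(1) / gamma(0) = -1.2001 / 4.3324 = -0.2770.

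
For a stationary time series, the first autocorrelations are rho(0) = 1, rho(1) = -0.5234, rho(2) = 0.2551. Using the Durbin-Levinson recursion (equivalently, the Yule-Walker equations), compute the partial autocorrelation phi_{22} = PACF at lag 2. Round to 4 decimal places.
\phi_{22} = -0.0260

The PACF at lag k is phi_{kk}, the last component of the solution
to the Yule-Walker system G_k phi = r_k where
  (G_k)_{ij} = rho(|i - j|), (r_k)_i = rho(i), i,j = 1..k.
Equivalently, Durbin-Levinson gives phi_{kk} iteratively:
  phi_{11} = rho(1)
  phi_{kk} = [rho(k) - sum_{j=1..k-1} phi_{k-1,j} rho(k-j)]
            / [1 - sum_{j=1..k-1} phi_{k-1,j} rho(j)],
  phi_{k,j} = phi_{k-1,j} - phi_{kk} phi_{k-1,k-j},  j = 1..k-1.
Step k = 1:
  phi_11 = rho(1) = -0.5234.
Step k = 2:
  phi_22 = [rho(2) - phi_11 rho(1)] / [1 - phi_11 rho(1)] = [0.2551 - (-0.5234)(-0.5234)] / [1 - (-0.5234)(-0.5234)]
         = -0.01884756 / 0.72605244 = -0.026.
Therefore phi_{22} = -0.0260.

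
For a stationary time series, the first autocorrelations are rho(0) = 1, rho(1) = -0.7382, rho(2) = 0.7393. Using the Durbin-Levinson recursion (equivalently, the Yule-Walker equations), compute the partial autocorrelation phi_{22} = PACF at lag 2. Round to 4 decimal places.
\phi_{22} = 0.4271

The PACF at lag k is phi_{kk}, the last component of the solution
to the Yule-Walker system G_k phi = r_k where
  (G_k)_{ij} = rho(|i - j|), (r_k)_i = rho(i), i,j = 1..k.
Equivalently, Durbin-Levinson gives phi_{kk} iteratively:
  phi_{11} = rho(1)
  phi_{kk} = [rho(k) - sum_{j=1..k-1} phi_{k-1,j} rho(k-j)]
            / [1 - sum_{j=1..k-1} phi_{k-1,j} rho(j)],
  phi_{k,j} = phi_{k-1,j} - phi_{kk} phi_{k-1,k-j},  j = 1..k-1.
Step k = 1:
  phi_11 = rho(1) = -0.7382.
Step k = 2:
  phi_22 = [rho(2) - phi_11 rho(1)] / [1 - phi_11 rho(1)] = [0.7393 - (-0.7382)(-0.7382)] / [1 - (-0.7382)(-0.7382)]
         = 0.19436076 / 0.45506076 = 0.4271.
Therefore phi_{22} = 0.4271.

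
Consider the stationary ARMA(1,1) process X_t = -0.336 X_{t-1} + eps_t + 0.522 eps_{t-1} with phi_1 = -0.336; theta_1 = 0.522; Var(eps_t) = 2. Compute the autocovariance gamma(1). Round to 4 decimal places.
\gamma(1) = 0.3458

Multiply the model equation by X_{t-k} and take expectations. With theta_0 = psi_0 = 1 and psi_j the MA(infinity) weights, this gives
  gamma(k) - sum_i phi_i gamma(k-i) = c_k,
  c_k = sigma^2 * sum_{j=k..q} theta_j psi_{j-k}   (c_k = 0 for k > q),
using gamma(-m) = gamma(m).
psi-weights needed (psi_j = theta_j + sum_i phi_i psi_{j-i}):
  psi_1 = theta_1 + phi_1 = 0.522 + (-0.336) = 0.186
Right-hand sides:
  c_0 = sigma^2 (1 + theta_1 psi_1) = 2 * (1 + (0.522)(0.186)) = 2 * 1.097092 = 2.194184
  c_1 = sigma^2 theta_1 = 2 * (0.522) = 1.044
  c_2 = 0
Equations for k = 0 and k = 1 (AR order 1):
  gamma(0) = phi_1 gamma(1) + c_0
  gamma(1) = phi_1 gamma(0) + c_1
Substituting the second into the first: gamma(0) (1 - phi_1^2) = c_0 + phi_1 c_1, so
  gamma(0) = (c_0 + phi_1 c_1) / (1 - phi_1^2) = (2.194184 + (-0.336)(1.044)) / (1 - (-0.336)^2) = 1.8434 / 0.887104 = 2.077998.
  gamma(1) = phi_1 gamma(0) + c_1 = (-0.336)(2.077998) + (1.044) = 0.345793.
Therefore gamma(1) = 0.3458 (to 4 decimal places).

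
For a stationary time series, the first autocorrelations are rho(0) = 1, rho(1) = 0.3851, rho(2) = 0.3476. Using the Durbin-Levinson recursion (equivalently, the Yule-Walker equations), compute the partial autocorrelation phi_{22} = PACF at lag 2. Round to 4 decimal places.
\phi_{22} = 0.2340

The PACF at lag k is phi_{kk}, the last component of the solution
to the Yule-Walker system G_k phi = r_k where
  (G_k)_{ij} = rho(|i - j|), (r_k)_i = rho(i), i,j = 1..k.
Equivalently, Durbin-Levinson gives phi_{kk} iteratively:
  phi_{11} = rho(1)
  phi_{kk} = [rho(k) - sum_{j=1..k-1} phi_{k-1,j} rho(k-j)]
            / [1 - sum_{j=1..k-1} phi_{k-1,j} rho(j)],
  phi_{k,j} = phi_{k-1,j} - phi_{kk} phi_{k-1,k-j},  j = 1..k-1.
Step k = 1:
  phi_11 = rho(1) = 0.3851.
Step k = 2:
  phi_22 = [rho(2) - phi_11 rho(1)] / [1 - phi_11 rho(1)] = [0.3476 - (0.3851)(0.3851)] / [1 - (0.3851)(0.3851)]
         = 0.19929799 / 0.85169799 = 0.234.
Therefore phi_{22} = 0.2340.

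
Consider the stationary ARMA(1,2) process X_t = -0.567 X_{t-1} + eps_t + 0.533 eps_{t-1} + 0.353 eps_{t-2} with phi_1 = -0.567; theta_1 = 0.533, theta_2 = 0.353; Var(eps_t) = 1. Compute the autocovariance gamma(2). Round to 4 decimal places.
\gamma(2) = 0.4451

Multiply the model equation by X_{t-k} and take expectations. With theta_0 = psi_0 = 1 and psi_j the MA(infinity) weights, this gives
  gamma(k) - sum_i phi_i gamma(k-i) = c_k,
  c_k = sigma^2 * sum_{j=k..q} theta_j psi_{j-k}   (c_k = 0 for k > q),
using gamma(-m) = gamma(m).
psi-weights needed (psi_j = theta_j + sum_i phi_i psi_{j-i}):
  psi_1 = theta_1 + phi_1 = 0.533 + (-0.567) = -0.034
  psi_2 = theta_2 + phi_1 psi_1 = 0.353 + (-0.567)(-0.034) = 0.372278
Right-hand sides:
  c_0 = sigma^2 (1 + theta_1 psi_1 + theta_2 psi_2) = 1 * (1 + (0.533)(-0.034) + (0.353)(0.372278)) = 1 * 1.113292 = 1.113292
  c_1 = sigma^2 (theta_1 + theta_2 psi_1) = 1 * (0.533 + (0.353)(-0.034)) = 0.520998
  c_2 = sigma^2 theta_2 = 1 * (0.353) = 0.353
Equations for k = 0 and k = 1 (AR order 1):
  gamma(0) = phi_1 gamma(1) + c_0
  gamma(1) = phi_1 gamma(0) + c_1
Substituting the second into the first: gamma(0) (1 - phi_1^2) = c_0 + phi_1 c_1, so
  gamma(0) = (c_0 + phi_1 c_1) / (1 - phi_1^2) = (1.113292 + (-0.567)(0.520998)) / (1 - (-0.567)^2) = 0.817886 / 0.678511 = 1.205413.
  gamma(1) = phi_1 gamma(0) + c_1 = (-0.567)(1.205413) + (0.520998) = -0.162471.
For k = 2: gamma(2) = phi_1 gamma(1) + c_2
  = (-0.567)(-0.162471) + (0.353) = 0.445121.
Therefore gamma(2) = 0.4451 (to 4 decimal places).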